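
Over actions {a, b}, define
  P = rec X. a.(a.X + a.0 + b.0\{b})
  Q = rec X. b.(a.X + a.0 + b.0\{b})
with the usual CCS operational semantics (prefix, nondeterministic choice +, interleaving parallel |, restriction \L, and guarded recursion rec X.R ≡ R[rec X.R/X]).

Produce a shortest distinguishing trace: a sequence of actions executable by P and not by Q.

Reachable graph of P (4 states):
  u0 = rec X. a.(a.X + a.0 + b.0\{b}) → --a--▸ u1
  u1 = a.(rec X. a.(a.X + a.0 + b.0\{b})) + a.0 + b.0\{b} → --a--▸ u0, --a--▸ u2, --b--▸ u3
  u2 = 0 → ∅
  u3 = 0\{b} → ∅
Reachable graph of Q (4 states):
  v0 = rec X. b.(a.X + a.0 + b.0\{b}) → --b--▸ v1
  v1 = a.(rec X. b.(a.X + a.0 + b.0\{b})) + a.0 + b.0\{b} → --a--▸ v0, --a--▸ v2, --b--▸ v3
  v2 = 0 → ∅
  v3 = 0\{b} → ∅
Run σ = ⟨a⟩ on P: start {u0}
  after a @ step 1: {u1}
  — P admits the full trace.
Run σ = ⟨a⟩ on Q: start {v0}
  after a @ step 1: no successor for Q

a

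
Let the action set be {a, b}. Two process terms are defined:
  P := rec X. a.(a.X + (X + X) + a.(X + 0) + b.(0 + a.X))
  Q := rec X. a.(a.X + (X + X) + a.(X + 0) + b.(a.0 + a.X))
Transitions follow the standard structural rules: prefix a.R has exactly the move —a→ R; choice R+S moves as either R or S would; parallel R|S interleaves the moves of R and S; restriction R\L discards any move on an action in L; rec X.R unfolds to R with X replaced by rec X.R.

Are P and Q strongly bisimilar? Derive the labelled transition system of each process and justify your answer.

not bisimilar

LTS(P): 4 reachable states
  u0 = rec X. a.(a.X + (X + X) + a.(X + 0) + b.(0 + a.X)) | —a→ u1
  u1 = a.(rec X. a.(a.X + (X + X) + a.(X + 0) + b.(0 + a.X))) + ((rec X. a.(a.X + (X + X) + a.(X + 0) + b.(0 + a.X))) + (rec X. a.(a.X + (X + X) + a.(X + 0) + b.(0 + a.X)))) + a.((rec X. a.(a.X + (X + X) + a.(X + 0) + b.(0 + a.X))) + 0) + b.(0 + a.(rec X. a.(a.X + (X + X) + a.(X + 0) + b.(0 + a.X)))) | —a→ u0, —a→ u1, —a→ u2, —b→ u3
  u2 = (rec X. a.(a.X + (X + X) + a.(X + 0) + b.(0 + a.X))) + 0 | —a→ u1
  u3 = 0 + a.(rec X. a.(a.X + (X + X) + a.(X + 0) + b.(0 + a.X))) | —a→ u0
LTS(Q): 5 reachable states
  v0 = rec X. a.(a.X + (X + X) + a.(X + 0) + b.(a.0 + a.X)) | —a→ v1
  v1 = a.(rec X. a.(a.X + (X + X) + a.(X + 0) + b.(a.0 + a.X))) + ((rec X. a.(a.X + (X + X) + a.(X + 0) + b.(a.0 + a.X))) + (rec X. a.(a.X + (X + X) + a.(X + 0) + b.(a.0 + a.X)))) + a.((rec X. a.(a.X + (X + X) + a.(X + 0) + b.(a.0 + a.X))) + 0) + b.(a.0 + a.(rec X. a.(a.X + (X + X) + a.(X + 0) + b.(a.0 + a.X)))) | —a→ v0, —a→ v1, —a→ v2, —b→ v3
  v2 = (rec X. a.(a.X + (X + X) + a.(X + 0) + b.(a.0 + a.X))) + 0 | —a→ v1
  v3 = a.0 + a.(rec X. a.(a.X + (X + X) + a.(X + 0) + b.(a.0 + a.X))) | —a→ v0, —a→ v4
  v4 = 0 | (no moves)
Coarsest stable partition (strong bisimilarity classes):
  B0 = {u0, u2}
  B1 = {u1}
  B2 = {u3}
  B3 = {v0, v2}
  B4 = {v1}
  B5 = {v3}
  B6 = {v4}
u0 ∈ B0, v0 ∈ B3 → different blocks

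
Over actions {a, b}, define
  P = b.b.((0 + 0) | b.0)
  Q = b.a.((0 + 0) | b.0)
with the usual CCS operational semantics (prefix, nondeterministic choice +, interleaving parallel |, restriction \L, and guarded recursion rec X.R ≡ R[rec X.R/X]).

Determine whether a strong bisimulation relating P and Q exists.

P's transition system — 4 states:
  u0 = b.b.((0 + 0) | b.0) ⊢ -b-> u1
  u1 = b.((0 + 0) | b.0) ⊢ -b-> u2
  u2 = (0 + 0) | b.0 ⊢ -b-> u3
  u3 = (0 + 0) | 0 ⊢ deadlocked
Q's transition system — 4 states:
  v0 = b.a.((0 + 0) | b.0) ⊢ -b-> v1
  v1 = a.((0 + 0) | b.0) ⊢ -a-> v2
  v2 = (0 + 0) | b.0 ⊢ -b-> v3
  v3 = (0 + 0) | 0 ⊢ deadlocked
Partition-refinement fixed point:
  B0 = {u0}
  B1 = {u1}
  B2 = {u2, v2}
  B3 = {u3, v3}
  B4 = {v0}
  B5 = {v1}
u0 ∈ B0, v0 ∈ B4 → different blocks

not bisimilar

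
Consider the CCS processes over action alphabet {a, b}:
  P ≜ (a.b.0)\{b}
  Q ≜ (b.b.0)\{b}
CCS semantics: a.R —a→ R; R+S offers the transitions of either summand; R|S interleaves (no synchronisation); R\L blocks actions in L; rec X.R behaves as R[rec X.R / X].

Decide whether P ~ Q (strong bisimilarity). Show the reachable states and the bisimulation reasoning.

P's transition system — 2 states:
  s0 = (a.b.0)\{b} has moves --a--▸ s1
  s1 = (b.0)\{b} has moves (no moves)
Q's transition system — 1 states:
  t0 = (b.b.0)\{b} has moves (no moves)
Partition-refinement fixed point:
  B0 = {s0}
  B1 = {s1, t0}
s0 ∈ B0, t0 ∈ B1 → different blocks

NO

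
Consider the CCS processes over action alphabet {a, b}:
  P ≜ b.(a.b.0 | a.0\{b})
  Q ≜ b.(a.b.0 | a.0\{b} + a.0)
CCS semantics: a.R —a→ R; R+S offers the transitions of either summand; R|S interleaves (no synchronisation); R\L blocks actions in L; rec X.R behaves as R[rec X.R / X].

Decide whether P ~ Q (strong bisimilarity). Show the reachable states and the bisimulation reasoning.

NO

LTS(P): 7 reachable states
  p0 = b.(a.b.0 | a.0\{b}) → -b-> p1
  p1 = a.b.0 | a.0\{b} → -a-> p2, -a-> p3
  p2 = a.b.0 | 0\{b} → -a-> p4
  p3 = b.0 | a.0\{b} → -a-> p4, -b-> p5
  p4 = b.0 | 0\{b} → -b-> p6
  p5 = 0 | a.0\{b} → -a-> p6
  p6 = 0 | 0\{b} → stopped
LTS(Q): 8 reachable states
  q0 = b.(a.b.0 | a.0\{b} + a.0) → -b-> q1
  q1 = a.b.0 | a.0\{b} + a.0 → -a-> q2, -a-> q3, -a-> q4
  q2 = 0 → stopped
  q3 = a.b.0 | 0\{b} → -a-> q5
  q4 = b.0 | a.0\{b} → -a-> q5, -b-> q6
  q5 = b.0 | 0\{b} → -b-> q7
  q6 = 0 | a.0\{b} → -a-> q7
  q7 = 0 | 0\{b} → stopped
Coarsest stable partition (strong bisimilarity classes):
  B0 = {p0}
  B1 = {p1}
  B2 = {p3, q4}
  B3 = {p4, q5}
  B4 = {p6, q2, q7}
  B5 = {p5, q6}
  B6 = {p2, q3}
  B7 = {q0}
  B8 = {q1}
p0 ∈ B0, q0 ∈ B7 → different blocks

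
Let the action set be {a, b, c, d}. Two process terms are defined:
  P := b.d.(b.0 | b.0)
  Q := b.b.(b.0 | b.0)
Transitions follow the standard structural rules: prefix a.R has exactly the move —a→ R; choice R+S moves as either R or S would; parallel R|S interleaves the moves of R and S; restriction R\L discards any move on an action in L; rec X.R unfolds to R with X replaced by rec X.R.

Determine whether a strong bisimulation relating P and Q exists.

LTS(P): 6 reachable states
  u0 = b.d.(b.0 | b.0) ⊢ =b=> u1
  u1 = d.(b.0 | b.0) ⊢ =d=> u2
  u2 = b.0 | b.0 ⊢ =b=> u3, =b=> u4
  u3 = 0 | b.0 ⊢ =b=> u5
  u4 = b.0 | 0 ⊢ =b=> u5
  u5 = 0 | 0 ⊢ ·
LTS(Q): 6 reachable states
  v0 = b.b.(b.0 | b.0) ⊢ =b=> v1
  v1 = b.(b.0 | b.0) ⊢ =b=> v2
  v2 = b.0 | b.0 ⊢ =b=> v3, =b=> v4
  v3 = 0 | b.0 ⊢ =b=> v5
  v4 = b.0 | 0 ⊢ =b=> v5
  v5 = 0 | 0 ⊢ ·
Bisimilarity quotient blocks:
  B0 = {u0}
  B1 = {u1}
  B2 = {u2, v2}
  B3 = {u3, u4, v3, v4}
  B4 = {u5, v5}
  B5 = {v0}
  B6 = {v1}
u0 ∈ B0, v0 ∈ B5 → different blocks

P ≁ Q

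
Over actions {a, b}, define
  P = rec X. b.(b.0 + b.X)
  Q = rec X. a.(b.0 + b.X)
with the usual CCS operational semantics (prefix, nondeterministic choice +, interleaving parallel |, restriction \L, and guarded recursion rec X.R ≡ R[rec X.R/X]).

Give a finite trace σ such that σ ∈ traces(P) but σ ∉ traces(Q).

LTS(P): 3 reachable states
  m0 = rec X. b.(b.0 + b.X) has moves --b--▸ m1
  m1 = b.0 + b.(rec X. b.(b.0 + b.X)) has moves --b--▸ m0, --b--▸ m2
  m2 = 0 has moves ·
LTS(Q): 3 reachable states
  n0 = rec X. a.(b.0 + b.X) has moves --a--▸ n1
  n1 = b.0 + b.(rec X. a.(b.0 + b.X)) has moves --b--▸ n0, --b--▸ n2
  n2 = 0 has moves ·
Executing b from P (initial set {m0}):
  [1] b ⇒ {m1}
  — P admits the full trace.
Executing b from Q (initial set {n0}):
  [1] b ⇒ ∅  — Q cannot continue

b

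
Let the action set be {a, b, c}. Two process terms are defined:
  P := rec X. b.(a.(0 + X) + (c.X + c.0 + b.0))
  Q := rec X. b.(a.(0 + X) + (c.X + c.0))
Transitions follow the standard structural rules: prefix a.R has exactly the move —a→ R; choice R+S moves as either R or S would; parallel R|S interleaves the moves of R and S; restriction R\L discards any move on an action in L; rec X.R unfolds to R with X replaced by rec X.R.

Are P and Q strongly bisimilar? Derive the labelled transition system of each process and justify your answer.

not bisimilar

LTS(P): 4 reachable states
  p0 = rec X. b.(a.(0 + X) + (c.X + c.0 + b.0)) has moves —b→ p1
  p1 = a.(0 + (rec X. b.(a.(0 + X) + (c.X + c.0 + b.0)))) + (c.(rec X. b.(a.(0 + X) + (c.X + c.0 + b.0))) + c.0 + b.0) has moves —a→ p2, —b→ p3, —c→ p0, —c→ p3
  p2 = 0 + (rec X. b.(a.(0 + X) + (c.X + c.0 + b.0))) has moves —b→ p1
  p3 = 0 has moves stopped
LTS(Q): 4 reachable states
  q0 = rec X. b.(a.(0 + X) + (c.X + c.0)) has moves —b→ q1
  q1 = a.(0 + (rec X. b.(a.(0 + X) + (c.X + c.0)))) + (c.(rec X. b.(a.(0 + X) + (c.X + c.0))) + c.0) has moves —a→ q2, —c→ q0, —c→ q3
  q2 = 0 + (rec X. b.(a.(0 + X) + (c.X + c.0))) has moves —b→ q1
  q3 = 0 has moves stopped
Bisimilarity quotient blocks:
  B0 = {p0, p2}
  B1 = {p1}
  B2 = {p3, q3}
  B3 = {q0, q2}
  B4 = {q1}
p0 ∈ B0, q0 ∈ B3 → different blocks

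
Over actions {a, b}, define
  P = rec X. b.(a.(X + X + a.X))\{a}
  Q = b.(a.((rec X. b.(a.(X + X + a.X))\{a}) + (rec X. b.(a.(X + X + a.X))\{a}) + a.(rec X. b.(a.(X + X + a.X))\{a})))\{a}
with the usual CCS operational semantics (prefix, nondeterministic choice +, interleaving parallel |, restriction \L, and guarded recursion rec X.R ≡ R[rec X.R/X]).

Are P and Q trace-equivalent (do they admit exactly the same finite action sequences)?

P's transition system — 2 states:
  m0 = rec X. b.(a.(X + X + a.X))\{a} has moves —b→ m1
  m1 = (a.((rec X. b.(a.(X + X + a.X))\{a}) + (rec X. b.(a.(X + X + a.X))\{a}) + a.(rec X. b.(a.(X + X + a.X))\{a})))\{a} has moves stopped
Q's transition system — 2 states:
  n0 = b.(a.((rec X. b.(a.(X + X + a.X))\{a}) + (rec X. b.(a.(X + X + a.X))\{a}) + a.(rec X. b.(a.(X + X + a.X))\{a})))\{a} has moves —b→ n1
  n1 = (a.((rec X. b.(a.(X + X + a.X))\{a}) + (rec X. b.(a.(X + X + a.X))\{a}) + a.(rec X. b.(a.(X + X + a.X))\{a})))\{a} has moves stopped
Bisimilarity quotient blocks:
  B0 = {m0, n0}
  B1 = {m1, n1}
m0 ∈ B0, n0 ∈ B0 → same block
Bisimilar ⇒ trace-equivalent.

traces(P) = traces(Q)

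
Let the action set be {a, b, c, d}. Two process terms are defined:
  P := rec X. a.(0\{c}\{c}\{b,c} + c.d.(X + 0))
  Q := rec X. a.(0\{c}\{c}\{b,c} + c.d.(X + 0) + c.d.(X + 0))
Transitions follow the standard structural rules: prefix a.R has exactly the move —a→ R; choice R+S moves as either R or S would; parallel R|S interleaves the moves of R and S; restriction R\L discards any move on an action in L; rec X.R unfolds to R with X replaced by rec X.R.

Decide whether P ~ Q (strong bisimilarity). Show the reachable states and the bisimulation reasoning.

YES

P's transition system — 4 states:
  u0 = rec X. a.(0\{c}\{c}\{b,c} + c.d.(X + 0)) → --a--▸ u1
  u1 = 0\{c}\{c}\{b,c} + c.d.((rec X. a.(0\{c}\{c}\{b,c} + c.d.(X + 0))) + 0) → --c--▸ u2
  u2 = d.((rec X. a.(0\{c}\{c}\{b,c} + c.d.(X + 0))) + 0) → --d--▸ u3
  u3 = (rec X. a.(0\{c}\{c}\{b,c} + c.d.(X + 0))) + 0 → --a--▸ u1
Q's transition system — 4 states:
  v0 = rec X. a.(0\{c}\{c}\{b,c} + c.d.(X + 0) + c.d.(X + 0)) → --a--▸ v1
  v1 = 0\{c}\{c}\{b,c} + c.d.((rec X. a.(0\{c}\{c}\{b,c} + c.d.(X + 0) + c.d.(X + 0))) + 0) + c.d.((rec X. a.(0\{c}\{c}\{b,c} + c.d.(X + 0) + c.d.(X + 0))) + 0) → --c--▸ v2
  v2 = d.((rec X. a.(0\{c}\{c}\{b,c} + c.d.(X + 0) + c.d.(X + 0))) + 0) → --d--▸ v3
  v3 = (rec X. a.(0\{c}\{c}\{b,c} + c.d.(X + 0) + c.d.(X + 0))) + 0 → --a--▸ v1
Partition-refinement fixed point:
  B0 = {u0, u3, v0, v3}
  B1 = {u1, v1}
  B2 = {u2, v2}
u0 ∈ B0, v0 ∈ B0 → same block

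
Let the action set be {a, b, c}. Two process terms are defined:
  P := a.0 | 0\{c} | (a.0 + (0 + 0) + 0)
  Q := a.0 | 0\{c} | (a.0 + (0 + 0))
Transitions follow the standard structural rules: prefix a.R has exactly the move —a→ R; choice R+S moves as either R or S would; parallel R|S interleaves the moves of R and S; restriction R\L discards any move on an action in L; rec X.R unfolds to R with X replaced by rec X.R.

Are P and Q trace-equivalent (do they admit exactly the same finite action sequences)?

traces(P) = traces(Q)

P's transition system — 4 states:
  s0 = a.0 | 0\{c} | (a.0 + (0 + 0) + 0) ⊢ =a=> s1, =a=> s2
  s1 = 0 | 0\{c} | (a.0 + (0 + 0) + 0) ⊢ =a=> s3
  s2 = a.0 | 0\{c} | 0 ⊢ =a=> s3
  s3 = 0 | 0\{c} | 0 ⊢ deadlocked
Q's transition system — 4 states:
  t0 = a.0 | 0\{c} | (a.0 + (0 + 0)) ⊢ =a=> t1, =a=> t2
  t1 = 0 | 0\{c} | (a.0 + (0 + 0)) ⊢ =a=> t3
  t2 = a.0 | 0\{c} | 0 ⊢ =a=> t3
  t3 = 0 | 0\{c} | 0 ⊢ deadlocked
Coarsest stable partition (strong bisimilarity classes):
  B0 = {s0, t0}
  B1 = {s1, s2, t1, t2}
  B2 = {s3, t3}
s0 ∈ B0, t0 ∈ B0 → same block
Bisimilar ⇒ trace-equivalent.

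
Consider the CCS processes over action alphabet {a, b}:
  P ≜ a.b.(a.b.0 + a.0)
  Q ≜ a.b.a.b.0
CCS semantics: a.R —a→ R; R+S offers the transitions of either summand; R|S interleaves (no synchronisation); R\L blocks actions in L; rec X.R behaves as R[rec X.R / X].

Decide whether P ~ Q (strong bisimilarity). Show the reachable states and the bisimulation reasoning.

P ≁ Q

LTS(P): 5 reachable states
  m0 = a.b.(a.b.0 + a.0) ⊢ ··a··> m1
  m1 = b.(a.b.0 + a.0) ⊢ ··b··> m2
  m2 = a.b.0 + a.0 ⊢ ··a··> m3, ··a··> m4
  m3 = 0 ⊢ deadlocked
  m4 = b.0 ⊢ ··b··> m3
LTS(Q): 5 reachable states
  n0 = a.b.a.b.0 ⊢ ··a··> n1
  n1 = b.a.b.0 ⊢ ··b··> n2
  n2 = a.b.0 ⊢ ··a··> n3
  n3 = b.0 ⊢ ··b··> n4
  n4 = 0 ⊢ deadlocked
Coarsest stable partition (strong bisimilarity classes):
  B0 = {m0}
  B1 = {m1}
  B2 = {m2}
  B3 = {m4, n3}
  B4 = {m3, n4}
  B5 = {n0}
  B6 = {n1}
  B7 = {n2}
m0 ∈ B0, n0 ∈ B5 → different blocks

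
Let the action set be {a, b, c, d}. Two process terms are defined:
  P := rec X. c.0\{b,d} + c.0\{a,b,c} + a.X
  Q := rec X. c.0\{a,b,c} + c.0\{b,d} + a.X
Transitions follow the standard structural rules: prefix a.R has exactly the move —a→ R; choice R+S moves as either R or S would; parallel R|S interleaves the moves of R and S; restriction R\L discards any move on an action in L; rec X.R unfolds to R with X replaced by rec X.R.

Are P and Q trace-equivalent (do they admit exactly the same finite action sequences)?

Reachable graph of P (3 states):
  m0 = rec X. c.0\{b,d} + c.0\{a,b,c} + a.X has moves ··a··> m0, ··c··> m1, ··c··> m2
  m1 = 0\{a,b,c} has moves (no moves)
  m2 = 0\{b,d} has moves (no moves)
Reachable graph of Q (3 states):
  n0 = rec X. c.0\{a,b,c} + c.0\{b,d} + a.X has moves ··a··> n0, ··c··> n1, ··c··> n2
  n1 = 0\{a,b,c} has moves (no moves)
  n2 = 0\{b,d} has moves (no moves)
Bisimilarity quotient blocks:
  B0 = {m0, n0}
  B1 = {m1, m2, n1, n2}
m0 ∈ B0, n0 ∈ B0 → same block
Bisimilar ⇒ trace-equivalent.

trace-equivalent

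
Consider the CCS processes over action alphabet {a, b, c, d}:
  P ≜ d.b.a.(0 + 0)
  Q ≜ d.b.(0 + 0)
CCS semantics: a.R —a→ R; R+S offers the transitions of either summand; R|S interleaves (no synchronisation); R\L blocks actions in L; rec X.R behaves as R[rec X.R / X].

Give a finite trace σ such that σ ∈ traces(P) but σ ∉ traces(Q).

dba

LTS(P): 4 reachable states
  m0 = d.b.a.(0 + 0) | —d→ m1
  m1 = b.a.(0 + 0) | —b→ m2
  m2 = a.(0 + 0) | —a→ m3
  m3 = 0 + 0 | ∅
LTS(Q): 3 reachable states
  n0 = d.b.(0 + 0) | —d→ n1
  n1 = b.(0 + 0) | —b→ n2
  n2 = 0 + 0 | ∅
Executing dba from P (initial set {m0}):
  step 1 (d): {m1}
  step 2 (b): {m2}
  step 3 (a): {m3}
  P completes σ.
Executing dba from Q (initial set {n0}):
  step 1 (d): {n1}
  step 2 (b): {n2}
  step 3 (a): ∅  — Q cannot continue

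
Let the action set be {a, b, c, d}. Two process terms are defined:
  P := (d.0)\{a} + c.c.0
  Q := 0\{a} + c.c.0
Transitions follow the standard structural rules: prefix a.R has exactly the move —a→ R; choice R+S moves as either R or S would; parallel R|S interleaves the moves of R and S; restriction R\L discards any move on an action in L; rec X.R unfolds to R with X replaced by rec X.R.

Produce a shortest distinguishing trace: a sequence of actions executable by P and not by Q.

LTS(P): 4 reachable states
  m0 = (d.0)\{a} + c.c.0 :: --c--▸ m1, --d--▸ m2
  m1 = c.0 :: --c--▸ m3
  m2 = 0\{a} :: (no moves)
  m3 = 0 :: (no moves)
LTS(Q): 3 reachable states
  n0 = 0\{a} + c.c.0 :: --c--▸ n1
  n1 = c.0 :: --c--▸ n2
  n2 = 0 :: (no moves)
Executing d from P (initial set {m0}):
  [1] d ⇒ {m2}
  — P admits the full trace.
Executing d from Q (initial set {n0}):
  [1] d ⇒ ∅ (Q stuck)

d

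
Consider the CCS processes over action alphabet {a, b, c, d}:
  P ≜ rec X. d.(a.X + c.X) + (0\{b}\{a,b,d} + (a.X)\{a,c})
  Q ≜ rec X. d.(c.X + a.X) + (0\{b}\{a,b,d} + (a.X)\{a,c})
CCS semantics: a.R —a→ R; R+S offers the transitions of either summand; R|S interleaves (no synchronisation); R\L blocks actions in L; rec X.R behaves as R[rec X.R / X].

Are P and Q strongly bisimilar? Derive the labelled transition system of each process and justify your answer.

P ~ Q

P's transition system — 2 states:
  u0 = rec X. d.(a.X + c.X) + (0\{b}\{a,b,d} + (a.X)\{a,c}) :: -d-> u1
  u1 = a.(rec X. d.(a.X + c.X) + (0\{b}\{a,b,d} + (a.X)\{a,c})) + c.(rec X. d.(a.X + c.X) + (0\{b}\{a,b,d} + (a.X)\{a,c})) :: -a-> u0, -c-> u0
Q's transition system — 2 states:
  v0 = rec X. d.(c.X + a.X) + (0\{b}\{a,b,d} + (a.X)\{a,c}) :: -d-> v1
  v1 = c.(rec X. d.(c.X + a.X) + (0\{b}\{a,b,d} + (a.X)\{a,c})) + a.(rec X. d.(c.X + a.X) + (0\{b}\{a,b,d} + (a.X)\{a,c})) :: -a-> v0, -c-> v0
Bisimilarity quotient blocks:
  B0 = {u0, v0}
  B1 = {u1, v1}
u0 ∈ B0, v0 ∈ B0 → same block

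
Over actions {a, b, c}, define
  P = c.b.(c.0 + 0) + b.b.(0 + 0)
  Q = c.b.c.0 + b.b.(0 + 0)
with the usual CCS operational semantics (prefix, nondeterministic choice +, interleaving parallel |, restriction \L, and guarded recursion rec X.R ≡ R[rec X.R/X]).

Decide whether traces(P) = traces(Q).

LTS(P): 6 reachable states
  s0 = c.b.(c.0 + 0) + b.b.(0 + 0) | -b-> s1, -c-> s2
  s1 = b.(0 + 0) | -b-> s3
  s2 = b.(c.0 + 0) | -b-> s4
  s3 = 0 + 0 | stopped
  s4 = c.0 + 0 | -c-> s5
  s5 = 0 | stopped
LTS(Q): 6 reachable states
  t0 = c.b.c.0 + b.b.(0 + 0) | -b-> t1, -c-> t2
  t1 = b.(0 + 0) | -b-> t3
  t2 = b.c.0 | -b-> t4
  t3 = 0 + 0 | stopped
  t4 = c.0 | -c-> t5
  t5 = 0 | stopped
Coarsest stable partition (strong bisimilarity classes):
  B0 = {s0, t0}
  B1 = {s1, t1}
  B2 = {s3, s5, t3, t5}
  B3 = {s2, t2}
  B4 = {s4, t4}
s0 ∈ B0, t0 ∈ B0 → same block
Bisimilar ⇒ trace-equivalent.

YES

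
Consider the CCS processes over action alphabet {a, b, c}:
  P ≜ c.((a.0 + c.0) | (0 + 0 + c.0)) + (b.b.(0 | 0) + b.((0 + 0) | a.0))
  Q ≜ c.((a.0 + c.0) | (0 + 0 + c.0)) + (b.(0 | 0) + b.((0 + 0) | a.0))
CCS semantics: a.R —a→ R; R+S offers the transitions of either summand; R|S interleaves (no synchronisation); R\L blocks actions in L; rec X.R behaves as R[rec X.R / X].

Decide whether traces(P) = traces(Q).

trace-distinct — witness ⟨bb⟩

LTS(P): 8 reachable states
  p0 = c.((a.0 + c.0) | (0 + 0 + c.0)) + (b.b.(0 | 0) + b.((0 + 0) | a.0)) ⊢ -b-> p1, -b-> p2, -c-> p3
  p1 = (0 + 0) | a.0 ⊢ -a-> p4
  p2 = b.(0 | 0) ⊢ -b-> p5
  p3 = (a.0 + c.0) | (0 + 0 + c.0) ⊢ -a-> p6, -c-> p6, -c-> p7
  p4 = (0 + 0) | 0 ⊢ ·
  p5 = 0 | 0 ⊢ ·
  p6 = 0 | (0 + 0 + c.0) ⊢ -c-> p5
  p7 = (a.0 + c.0) | 0 ⊢ -a-> p5, -c-> p5
LTS(Q): 7 reachable states
  q0 = c.((a.0 + c.0) | (0 + 0 + c.0)) + (b.(0 | 0) + b.((0 + 0) | a.0)) ⊢ -b-> q1, -b-> q2, -c-> q3
  q1 = (0 + 0) | a.0 ⊢ -a-> q4
  q2 = 0 | 0 ⊢ ·
  q3 = (a.0 + c.0) | (0 + 0 + c.0) ⊢ -a-> q5, -c-> q5, -c-> q6
  q4 = (0 + 0) | 0 ⊢ ·
  q5 = 0 | (0 + 0 + c.0) ⊢ -c-> q2
  q6 = (a.0 + c.0) | 0 ⊢ -a-> q2, -c-> q2
Trace ⟨bb⟩ through P, begin at {p0}:
  step 1 (b): {p1, p2}
  step 2 (b): {p5}
  ✓ P
Trace ⟨bb⟩ through Q, begin at {q0}:
  step 1 (b): {q1, q2}
  step 2 (b): no successor for Q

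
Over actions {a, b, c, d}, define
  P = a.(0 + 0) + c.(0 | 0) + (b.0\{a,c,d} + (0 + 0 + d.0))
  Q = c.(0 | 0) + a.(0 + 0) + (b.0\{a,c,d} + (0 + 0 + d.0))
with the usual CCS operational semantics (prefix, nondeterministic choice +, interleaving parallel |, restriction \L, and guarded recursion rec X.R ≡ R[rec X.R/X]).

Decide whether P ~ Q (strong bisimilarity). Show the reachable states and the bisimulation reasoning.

P's transition system — 5 states:
  m0 = a.(0 + 0) + c.(0 | 0) + (b.0\{a,c,d} + (0 + 0 + d.0)) ⊢ —a→ m1, —b→ m2, —c→ m3, —d→ m4
  m1 = 0 + 0 ⊢ ·
  m2 = 0\{a,c,d} ⊢ ·
  m3 = 0 | 0 ⊢ ·
  m4 = 0 ⊢ ·
Q's transition system — 5 states:
  n0 = c.(0 | 0) + a.(0 + 0) + (b.0\{a,c,d} + (0 + 0 + d.0)) ⊢ —a→ n1, —b→ n2, —c→ n3, —d→ n4
  n1 = 0 + 0 ⊢ ·
  n2 = 0\{a,c,d} ⊢ ·
  n3 = 0 | 0 ⊢ ·
  n4 = 0 ⊢ ·
Bisimilarity quotient blocks:
  B0 = {m0, n0}
  B1 = {m1, m2, m3, m4, n1, n2, n3, n4}
m0 ∈ B0, n0 ∈ B0 → same block

P ~ Q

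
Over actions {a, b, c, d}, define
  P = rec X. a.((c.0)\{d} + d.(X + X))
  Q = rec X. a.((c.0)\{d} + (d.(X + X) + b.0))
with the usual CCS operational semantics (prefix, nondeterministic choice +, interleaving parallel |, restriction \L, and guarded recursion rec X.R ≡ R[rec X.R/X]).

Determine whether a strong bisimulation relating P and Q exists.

LTS(P): 4 reachable states
  p0 = rec X. a.((c.0)\{d} + d.(X + X)) has moves =a=> p1
  p1 = (c.0)\{d} + d.((rec X. a.((c.0)\{d} + d.(X + X))) + (rec X. a.((c.0)\{d} + d.(X + X)))) has moves =c=> p2, =d=> p3
  p2 = 0\{d} has moves deadlocked
  p3 = (rec X. a.((c.0)\{d} + d.(X + X))) + (rec X. a.((c.0)\{d} + d.(X + X))) has moves =a=> p1
LTS(Q): 5 reachable states
  q0 = rec X. a.((c.0)\{d} + (d.(X + X) + b.0)) has moves =a=> q1
  q1 = (c.0)\{d} + (d.((rec X. a.((c.0)\{d} + (d.(X + X) + b.0))) + (rec X. a.((c.0)\{d} + (d.(X + X) + b.0)))) + b.0) has moves =b=> q2, =c=> q3, =d=> q4
  q2 = 0 has moves deadlocked
  q3 = 0\{d} has moves deadlocked
  q4 = (rec X. a.((c.0)\{d} + (d.(X + X) + b.0))) + (rec X. a.((c.0)\{d} + (d.(X + X) + b.0))) has moves =a=> q1
Bisimilarity quotient blocks:
  B0 = {p0, p3}
  B1 = {p1}
  B2 = {p2, q2, q3}
  B3 = {q0, q4}
  B4 = {q1}
p0 ∈ B0, q0 ∈ B3 → different blocks

not bisimilar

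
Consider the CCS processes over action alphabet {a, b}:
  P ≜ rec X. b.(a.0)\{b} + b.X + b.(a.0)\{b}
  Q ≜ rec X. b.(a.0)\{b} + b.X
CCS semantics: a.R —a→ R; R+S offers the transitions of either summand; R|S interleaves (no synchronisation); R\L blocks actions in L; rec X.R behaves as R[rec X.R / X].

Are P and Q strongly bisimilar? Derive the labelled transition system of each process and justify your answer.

LTS(P): 3 reachable states
  s0 = rec X. b.(a.0)\{b} + b.X + b.(a.0)\{b} has moves -b-> s0, -b-> s1
  s1 = (a.0)\{b} has moves -a-> s2
  s2 = 0\{b} has moves deadlocked
LTS(Q): 3 reachable states
  t0 = rec X. b.(a.0)\{b} + b.X has moves -b-> t0, -b-> t1
  t1 = (a.0)\{b} has moves -a-> t2
  t2 = 0\{b} has moves deadlocked
Bisimilarity quotient blocks:
  B0 = {s0, t0}
  B1 = {s1, t1}
  B2 = {s2, t2}
s0 ∈ B0, t0 ∈ B0 → same block

bisimilar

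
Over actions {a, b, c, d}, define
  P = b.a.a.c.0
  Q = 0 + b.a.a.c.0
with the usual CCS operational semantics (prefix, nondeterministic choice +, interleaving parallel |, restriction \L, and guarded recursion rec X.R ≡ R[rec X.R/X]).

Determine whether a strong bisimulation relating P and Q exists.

P's transition system — 5 states:
  p0 = b.a.a.c.0 has moves —b→ p1
  p1 = a.a.c.0 has moves —a→ p2
  p2 = a.c.0 has moves —a→ p3
  p3 = c.0 has moves —c→ p4
  p4 = 0 has moves stopped
Q's transition system — 5 states:
  q0 = 0 + b.a.a.c.0 has moves —b→ q1
  q1 = a.a.c.0 has moves —a→ q2
  q2 = a.c.0 has moves —a→ q3
  q3 = c.0 has moves —c→ q4
  q4 = 0 has moves stopped
Bisimilarity quotient blocks:
  B0 = {p0, q0}
  B1 = {p1, q1}
  B2 = {p2, q2}
  B3 = {p3, q3}
  B4 = {p4, q4}
p0 ∈ B0, q0 ∈ B0 → same block

bisimilar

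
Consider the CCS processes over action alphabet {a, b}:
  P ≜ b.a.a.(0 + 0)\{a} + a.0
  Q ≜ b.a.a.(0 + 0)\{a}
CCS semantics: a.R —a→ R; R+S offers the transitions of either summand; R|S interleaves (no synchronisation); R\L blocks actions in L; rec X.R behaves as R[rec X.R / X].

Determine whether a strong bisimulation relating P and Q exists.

P ≁ Q

LTS(P): 5 reachable states
  p0 = b.a.a.(0 + 0)\{a} + a.0 → —a→ p1, —b→ p2
  p1 = 0 → stopped
  p2 = a.a.(0 + 0)\{a} → —a→ p3
  p3 = a.(0 + 0)\{a} → —a→ p4
  p4 = (0 + 0)\{a} → stopped
LTS(Q): 4 reachable states
  q0 = b.a.a.(0 + 0)\{a} → —b→ q1
  q1 = a.a.(0 + 0)\{a} → —a→ q2
  q2 = a.(0 + 0)\{a} → —a→ q3
  q3 = (0 + 0)\{a} → stopped
Bisimilarity quotient blocks:
  B0 = {p0}
  B1 = {p1, p4, q3}
  B2 = {p2, q1}
  B3 = {p3, q2}
  B4 = {q0}
p0 ∈ B0, q0 ∈ B4 → different blocks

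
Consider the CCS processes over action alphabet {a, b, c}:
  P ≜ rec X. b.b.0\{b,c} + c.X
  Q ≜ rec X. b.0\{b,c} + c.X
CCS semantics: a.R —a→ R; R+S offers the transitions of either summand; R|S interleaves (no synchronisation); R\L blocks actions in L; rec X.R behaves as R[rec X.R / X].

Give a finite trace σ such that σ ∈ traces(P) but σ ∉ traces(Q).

bb

LTS(P): 3 reachable states
  m0 = rec X. b.b.0\{b,c} + c.X → —b→ m1, —c→ m0
  m1 = b.0\{b,c} → —b→ m2
  m2 = 0\{b,c} → ∅
LTS(Q): 2 reachable states
  n0 = rec X. b.0\{b,c} + c.X → —b→ n1, —c→ n0
  n1 = 0\{b,c} → ∅
Run σ = ⟨bb⟩ on P: start {m0}
  step 1 (b): {m1}
  step 2 (b): {m2}
  P completes σ.
Run σ = ⟨bb⟩ on Q: start {n0}
  step 1 (b): {n1}
  step 2 (b): no successor for Q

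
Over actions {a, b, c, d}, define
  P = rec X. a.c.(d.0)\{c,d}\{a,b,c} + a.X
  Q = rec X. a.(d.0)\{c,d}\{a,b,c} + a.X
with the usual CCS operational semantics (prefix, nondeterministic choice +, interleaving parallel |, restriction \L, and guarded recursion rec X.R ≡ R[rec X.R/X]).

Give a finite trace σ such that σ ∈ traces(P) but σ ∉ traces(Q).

ac

Reachable graph of P (3 states):
  m0 = rec X. a.c.(d.0)\{c,d}\{a,b,c} + a.X → -a-> m0, -a-> m1
  m1 = c.(d.0)\{c,d}\{a,b,c} → -c-> m2
  m2 = (d.0)\{c,d}\{a,b,c} → ∅
Reachable graph of Q (2 states):
  n0 = rec X. a.(d.0)\{c,d}\{a,b,c} + a.X → -a-> n0, -a-> n1
  n1 = (d.0)\{c,d}\{a,b,c} → ∅
Run σ = ⟨ac⟩ on P: start {m0}
  step 1 (a): {m0, m1}
  step 2 (c): {m2}
  ✓ P
Run σ = ⟨ac⟩ on Q: start {n0}
  step 1 (a): {n0, n1}
  step 2 (c): ∅  — Q cannot continue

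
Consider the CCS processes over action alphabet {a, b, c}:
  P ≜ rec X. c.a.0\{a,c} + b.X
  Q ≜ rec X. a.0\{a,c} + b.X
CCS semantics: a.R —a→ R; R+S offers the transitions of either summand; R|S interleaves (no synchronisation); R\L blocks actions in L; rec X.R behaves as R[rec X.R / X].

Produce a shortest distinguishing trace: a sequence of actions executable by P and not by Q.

P's transition system — 3 states:
  u0 = rec X. c.a.0\{a,c} + b.X has moves =b=> u0, =c=> u1
  u1 = a.0\{a,c} has moves =a=> u2
  u2 = 0\{a,c} has moves ·
Q's transition system — 2 states:
  v0 = rec X. a.0\{a,c} + b.X has moves =a=> v1, =b=> v0
  v1 = 0\{a,c} has moves ·
Trace ⟨c⟩ through P, begin at {u0}:
  [1] c ⇒ {u1}
  ✓ P
Trace ⟨c⟩ through Q, begin at {v0}:
  [1] c ⇒ ∅ (Q stuck)

c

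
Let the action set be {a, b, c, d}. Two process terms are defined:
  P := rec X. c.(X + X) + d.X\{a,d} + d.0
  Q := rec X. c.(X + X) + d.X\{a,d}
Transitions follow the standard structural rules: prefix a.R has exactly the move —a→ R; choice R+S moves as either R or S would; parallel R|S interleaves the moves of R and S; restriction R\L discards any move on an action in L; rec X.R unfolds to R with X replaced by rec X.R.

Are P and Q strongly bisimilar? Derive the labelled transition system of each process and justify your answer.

Reachable graph of P (5 states):
  p0 = rec X. c.(X + X) + d.X\{a,d} + d.0 ⊢ -c-> p1, -d-> p2, -d-> p3
  p1 = (rec X. c.(X + X) + d.X\{a,d} + d.0) + (rec X. c.(X + X) + d.X\{a,d} + d.0) ⊢ -c-> p1, -d-> p2, -d-> p3
  p2 = (rec X. c.(X + X) + d.X\{a,d} + d.0)\{a,d} ⊢ -c-> p4
  p3 = 0 ⊢ stopped
  p4 = ((rec X. c.(X + X) + d.X\{a,d} + d.0) + (rec X. c.(X + X) + d.X\{a,d} + d.0))\{a,d} ⊢ -c-> p4
Reachable graph of Q (4 states):
  q0 = rec X. c.(X + X) + d.X\{a,d} ⊢ -c-> q1, -d-> q2
  q1 = (rec X. c.(X + X) + d.X\{a,d}) + (rec X. c.(X + X) + d.X\{a,d}) ⊢ -c-> q1, -d-> q2
  q2 = (rec X. c.(X + X) + d.X\{a,d})\{a,d} ⊢ -c-> q3
  q3 = ((rec X. c.(X + X) + d.X\{a,d}) + (rec X. c.(X + X) + d.X\{a,d}))\{a,d} ⊢ -c-> q3
Partition-refinement fixed point:
  B0 = {p0, p1}
  B1 = {p3}
  B2 = {p2, p4, q2, q3}
  B3 = {q0, q1}
p0 ∈ B0, q0 ∈ B3 → different blocks

P ≁ Q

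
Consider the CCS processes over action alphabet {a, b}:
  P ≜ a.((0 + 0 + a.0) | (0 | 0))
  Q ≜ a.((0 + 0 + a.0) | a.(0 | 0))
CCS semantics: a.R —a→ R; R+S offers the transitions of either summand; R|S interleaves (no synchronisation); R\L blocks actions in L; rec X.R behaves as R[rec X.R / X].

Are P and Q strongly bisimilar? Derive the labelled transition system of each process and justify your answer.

P's transition system — 3 states:
  s0 = a.((0 + 0 + a.0) | (0 | 0)) has moves —a→ s1
  s1 = (0 + 0 + a.0) | (0 | 0) has moves —a→ s2
  s2 = 0 | (0 | 0) has moves deadlocked
Q's transition system — 5 states:
  t0 = a.((0 + 0 + a.0) | a.(0 | 0)) has moves —a→ t1
  t1 = (0 + 0 + a.0) | a.(0 | 0) has moves —a→ t2, —a→ t3
  t2 = (0 + 0 + a.0) | (0 | 0) has moves —a→ t4
  t3 = 0 | a.(0 | 0) has moves —a→ t4
  t4 = 0 | (0 | 0) has moves deadlocked
Bisimilarity quotient blocks:
  B0 = {s0, t1}
  B1 = {s1, t2, t3}
  B2 = {s2, t4}
  B3 = {t0}
s0 ∈ B0, t0 ∈ B3 → different blocks

P ≁ Q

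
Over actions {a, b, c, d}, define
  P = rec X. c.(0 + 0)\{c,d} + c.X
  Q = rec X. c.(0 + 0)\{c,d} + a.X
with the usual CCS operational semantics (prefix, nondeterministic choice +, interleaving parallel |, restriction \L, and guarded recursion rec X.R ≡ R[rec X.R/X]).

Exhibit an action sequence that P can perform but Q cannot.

P's transition system — 2 states:
  u0 = rec X. c.(0 + 0)\{c,d} + c.X | —c→ u0, —c→ u1
  u1 = (0 + 0)\{c,d} | ·
Q's transition system — 2 states:
  v0 = rec X. c.(0 + 0)\{c,d} + a.X | —a→ v0, —c→ v1
  v1 = (0 + 0)\{c,d} | ·
Run σ = ⟨cc⟩ on P: start {u0}
  [1] c ⇒ {u0, u1}
  [2] c ⇒ {u0, u1}
  P completes σ.
Run σ = ⟨cc⟩ on Q: start {v0}
  [1] c ⇒ {v1}
  [2] c ⇒ ∅ (Q stuck)

cc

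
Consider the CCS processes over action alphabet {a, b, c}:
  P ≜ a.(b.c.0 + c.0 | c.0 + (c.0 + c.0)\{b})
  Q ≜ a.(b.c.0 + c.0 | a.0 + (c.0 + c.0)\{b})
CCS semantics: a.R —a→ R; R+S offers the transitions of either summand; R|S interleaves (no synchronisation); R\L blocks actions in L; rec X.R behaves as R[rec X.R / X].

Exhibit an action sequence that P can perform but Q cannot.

LTS(P): 8 reachable states
  m0 = a.(b.c.0 + c.0 | c.0 + (c.0 + c.0)\{b}) has moves --a--▸ m1
  m1 = b.c.0 + c.0 | c.0 + (c.0 + c.0)\{b} has moves --b--▸ m2, --c--▸ m3, --c--▸ m4, --c--▸ m5
  m2 = c.0 has moves --c--▸ m6
  m3 = 0 | c.0 has moves --c--▸ m7
  m4 = 0\{b} has moves deadlocked
  m5 = c.0 | 0 has moves --c--▸ m7
  m6 = 0 has moves deadlocked
  m7 = 0 | 0 has moves deadlocked
LTS(Q): 8 reachable states
  n0 = a.(b.c.0 + c.0 | a.0 + (c.0 + c.0)\{b}) has moves --a--▸ n1
  n1 = b.c.0 + c.0 | a.0 + (c.0 + c.0)\{b} has moves --a--▸ n2, --b--▸ n3, --c--▸ n4, --c--▸ n5
  n2 = c.0 | 0 has moves --c--▸ n6
  n3 = c.0 has moves --c--▸ n7
  n4 = 0 | a.0 has moves --a--▸ n6
  n5 = 0\{b} has moves deadlocked
  n6 = 0 | 0 has moves deadlocked
  n7 = 0 has moves deadlocked
Trace ⟨acc⟩ through P, begin at {m0}:
  step 1 (a): {m1}
  step 2 (c): {m3, m4, m5}
  step 3 (c): {m7}
  — P admits the full trace.
Trace ⟨acc⟩ through Q, begin at {n0}:
  step 1 (a): {n1}
  step 2 (c): {n4, n5}
  step 3 (c): ∅  — Q cannot continue

acc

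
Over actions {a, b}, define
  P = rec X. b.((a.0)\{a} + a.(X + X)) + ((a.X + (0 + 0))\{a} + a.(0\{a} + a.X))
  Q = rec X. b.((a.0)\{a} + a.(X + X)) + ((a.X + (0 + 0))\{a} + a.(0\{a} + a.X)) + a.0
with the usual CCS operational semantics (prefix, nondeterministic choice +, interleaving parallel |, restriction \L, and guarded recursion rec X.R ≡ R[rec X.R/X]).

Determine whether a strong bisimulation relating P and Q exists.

P ≁ Q

LTS(P): 4 reachable states
  u0 = rec X. b.((a.0)\{a} + a.(X + X)) + ((a.X + (0 + 0))\{a} + a.(0\{a} + a.X)) | --a--▸ u1, --b--▸ u2
  u1 = 0\{a} + a.(rec X. b.((a.0)\{a} + a.(X + X)) + ((a.X + (0 + 0))\{a} + a.(0\{a} + a.X))) | --a--▸ u0
  u2 = (a.0)\{a} + a.((rec X. b.((a.0)\{a} + a.(X + X)) + ((a.X + (0 + 0))\{a} + a.(0\{a} + a.X))) + (rec X. b.((a.0)\{a} + a.(X + X)) + ((a.X + (0 + 0))\{a} + a.(0\{a} + a.X)))) | --a--▸ u3
  u3 = (rec X. b.((a.0)\{a} + a.(X + X)) + ((a.X + (0 + 0))\{a} + a.(0\{a} + a.X))) + (rec X. b.((a.0)\{a} + a.(X + X)) + ((a.X + (0 + 0))\{a} + a.(0\{a} + a.X))) | --a--▸ u1, --b--▸ u2
LTS(Q): 5 reachable states
  v0 = rec X. b.((a.0)\{a} + a.(X + X)) + ((a.X + (0 + 0))\{a} + a.(0\{a} + a.X)) + a.0 | --a--▸ v1, --a--▸ v2, --b--▸ v3
  v1 = 0 | stopped
  v2 = 0\{a} + a.(rec X. b.((a.0)\{a} + a.(X + X)) + ((a.X + (0 + 0))\{a} + a.(0\{a} + a.X)) + a.0) | --a--▸ v0
  v3 = (a.0)\{a} + a.((rec X. b.((a.0)\{a} + a.(X + X)) + ((a.X + (0 + 0))\{a} + a.(0\{a} + a.X)) + a.0) + (rec X. b.((a.0)\{a} + a.(X + X)) + ((a.X + (0 + 0))\{a} + a.(0\{a} + a.X)) + a.0)) | --a--▸ v4
  v4 = (rec X. b.((a.0)\{a} + a.(X + X)) + ((a.X + (0 + 0))\{a} + a.(0\{a} + a.X)) + a.0) + (rec X. b.((a.0)\{a} + a.(X + X)) + ((a.X + (0 + 0))\{a} + a.(0\{a} + a.X)) + a.0) | --a--▸ v1, --a--▸ v2, --b--▸ v3
Partition-refinement fixed point:
  B0 = {u0, u3}
  B1 = {u1, u2}
  B2 = {v0, v4}
  B3 = {v1}
  B4 = {v2, v3}
u0 ∈ B0, v0 ∈ B2 → different blocks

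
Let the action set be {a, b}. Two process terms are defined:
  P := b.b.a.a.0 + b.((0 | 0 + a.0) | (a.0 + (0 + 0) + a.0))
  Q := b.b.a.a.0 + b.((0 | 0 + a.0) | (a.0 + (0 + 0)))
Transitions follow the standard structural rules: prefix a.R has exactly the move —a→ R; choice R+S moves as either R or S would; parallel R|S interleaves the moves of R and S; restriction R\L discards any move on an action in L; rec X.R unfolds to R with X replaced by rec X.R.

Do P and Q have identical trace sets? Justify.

LTS(P): 9 reachable states
  p0 = b.b.a.a.0 + b.((0 | 0 + a.0) | (a.0 + (0 + 0) + a.0)) → -b-> p1, -b-> p2
  p1 = (0 | 0 + a.0) | (a.0 + (0 + 0) + a.0) → -a-> p3, -a-> p4
  p2 = b.a.a.0 → -b-> p5
  p3 = (0 | 0 + a.0) | 0 → -a-> p6
  p4 = 0 | (a.0 + (0 + 0) + a.0) → -a-> p6
  p5 = a.a.0 → -a-> p7
  p6 = 0 | 0 → deadlocked
  p7 = a.0 → -a-> p8
  p8 = 0 → deadlocked
LTS(Q): 9 reachable states
  q0 = b.b.a.a.0 + b.((0 | 0 + a.0) | (a.0 + (0 + 0))) → -b-> q1, -b-> q2
  q1 = (0 | 0 + a.0) | (a.0 + (0 + 0)) → -a-> q3, -a-> q4
  q2 = b.a.a.0 → -b-> q5
  q3 = (0 | 0 + a.0) | 0 → -a-> q6
  q4 = 0 | (a.0 + (0 + 0)) → -a-> q6
  q5 = a.a.0 → -a-> q7
  q6 = 0 | 0 → deadlocked
  q7 = a.0 → -a-> q8
  q8 = 0 → deadlocked
Partition-refinement fixed point:
  B0 = {p0, q0}
  B1 = {p1, p5, q1, q5}
  B2 = {p3, p4, p7, q3, q4, q7}
  B3 = {p6, p8, q6, q8}
  B4 = {p2, q2}
p0 ∈ B0, q0 ∈ B0 → same block
Bisimilar ⇒ trace-equivalent.

traces(P) = traces(Q)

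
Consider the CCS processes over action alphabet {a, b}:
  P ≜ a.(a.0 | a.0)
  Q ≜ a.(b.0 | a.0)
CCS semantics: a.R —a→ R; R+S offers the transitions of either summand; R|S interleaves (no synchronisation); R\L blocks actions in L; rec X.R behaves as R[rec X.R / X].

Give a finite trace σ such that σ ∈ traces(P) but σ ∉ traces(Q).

aaa

Reachable graph of P (5 states):
  u0 = a.(a.0 | a.0) :: --a--▸ u1
  u1 = a.0 | a.0 :: --a--▸ u2, --a--▸ u3
  u2 = 0 | a.0 :: --a--▸ u4
  u3 = a.0 | 0 :: --a--▸ u4
  u4 = 0 | 0 :: (no moves)
Reachable graph of Q (5 states):
  v0 = a.(b.0 | a.0) :: --a--▸ v1
  v1 = b.0 | a.0 :: --a--▸ v2, --b--▸ v3
  v2 = b.0 | 0 :: --b--▸ v4
  v3 = 0 | a.0 :: --a--▸ v4
  v4 = 0 | 0 :: (no moves)
Run σ = ⟨aaa⟩ on P: start {u0}
  after a @ step 1: {u1}
  after a @ step 2: {u2, u3}
  after a @ step 3: {u4}
  ✓ P
Run σ = ⟨aaa⟩ on Q: start {v0}
  after a @ step 1: {v1}
  after a @ step 2: {v2}
  after a @ step 3: no successor for Q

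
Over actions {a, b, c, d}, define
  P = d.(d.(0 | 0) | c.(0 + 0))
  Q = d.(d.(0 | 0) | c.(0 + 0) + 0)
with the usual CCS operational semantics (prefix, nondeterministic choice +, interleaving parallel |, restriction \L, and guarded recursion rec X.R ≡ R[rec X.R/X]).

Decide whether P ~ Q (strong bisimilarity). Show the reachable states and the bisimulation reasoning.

bisimilar

P's transition system — 5 states:
  s0 = d.(d.(0 | 0) | c.(0 + 0)) | --d--▸ s1
  s1 = d.(0 | 0) | c.(0 + 0) | --c--▸ s2, --d--▸ s3
  s2 = d.(0 | 0) | (0 + 0) | --d--▸ s4
  s3 = 0 | 0 | c.(0 + 0) | --c--▸ s4
  s4 = 0 | 0 | (0 + 0) | (no moves)
Q's transition system — 5 states:
  t0 = d.(d.(0 | 0) | c.(0 + 0) + 0) | --d--▸ t1
  t1 = d.(0 | 0) | c.(0 + 0) + 0 | --c--▸ t2, --d--▸ t3
  t2 = d.(0 | 0) | (0 + 0) | --d--▸ t4
  t3 = 0 | 0 | c.(0 + 0) | --c--▸ t4
  t4 = 0 | 0 | (0 + 0) | (no moves)
Coarsest stable partition (strong bisimilarity classes):
  B0 = {s0, t0}
  B1 = {s1, t1}
  B2 = {s3, t3}
  B3 = {s4, t4}
  B4 = {s2, t2}
s0 ∈ B0, t0 ∈ B0 → same block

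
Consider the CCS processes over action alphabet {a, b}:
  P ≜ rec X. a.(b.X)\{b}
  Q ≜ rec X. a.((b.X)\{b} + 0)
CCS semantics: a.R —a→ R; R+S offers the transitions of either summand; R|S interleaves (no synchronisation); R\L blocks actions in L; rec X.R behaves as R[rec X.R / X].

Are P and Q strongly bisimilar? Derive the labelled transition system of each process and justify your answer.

P ~ Q

LTS(P): 2 reachable states
  p0 = rec X. a.(b.X)\{b} has moves —a→ p1
  p1 = (b.(rec X. a.(b.X)\{b}))\{b} has moves stopped
LTS(Q): 2 reachable states
  q0 = rec X. a.((b.X)\{b} + 0) has moves —a→ q1
  q1 = (b.(rec X. a.((b.X)\{b} + 0)))\{b} + 0 has moves stopped
Partition-refinement fixed point:
  B0 = {p0, q0}
  B1 = {p1, q1}
p0 ∈ B0, q0 ∈ B0 → same block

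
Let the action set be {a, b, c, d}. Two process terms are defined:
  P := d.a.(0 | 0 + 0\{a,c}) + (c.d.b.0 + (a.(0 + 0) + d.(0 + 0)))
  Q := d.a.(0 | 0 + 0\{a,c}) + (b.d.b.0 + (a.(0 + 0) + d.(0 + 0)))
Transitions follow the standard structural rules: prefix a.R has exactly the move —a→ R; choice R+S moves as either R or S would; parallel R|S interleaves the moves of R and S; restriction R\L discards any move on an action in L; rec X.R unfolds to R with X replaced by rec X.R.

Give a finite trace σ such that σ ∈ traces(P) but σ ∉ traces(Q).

LTS(P): 7 reachable states
  p0 = d.a.(0 | 0 + 0\{a,c}) + (c.d.b.0 + (a.(0 + 0) + d.(0 + 0))) :: ··a··> p1, ··c··> p2, ··d··> p1, ··d··> p3
  p1 = 0 + 0 :: ·
  p2 = d.b.0 :: ··d··> p4
  p3 = a.(0 | 0 + 0\{a,c}) :: ··a··> p5
  p4 = b.0 :: ··b··> p6
  p5 = 0 | 0 + 0\{a,c} :: ·
  p6 = 0 :: ·
LTS(Q): 7 reachable states
  q0 = d.a.(0 | 0 + 0\{a,c}) + (b.d.b.0 + (a.(0 + 0) + d.(0 + 0))) :: ··a··> q1, ··b··> q2, ··d··> q1, ··d··> q3
  q1 = 0 + 0 :: ·
  q2 = d.b.0 :: ··d··> q4
  q3 = a.(0 | 0 + 0\{a,c}) :: ··a··> q5
  q4 = b.0 :: ··b··> q6
  q5 = 0 | 0 + 0\{a,c} :: ·
  q6 = 0 :: ·
Run σ = ⟨c⟩ on P: start {p0}
  [1] c ⇒ {p2}
  P completes σ.
Run σ = ⟨c⟩ on Q: start {q0}
  [1] c ⇒ ∅ (Q stuck)

c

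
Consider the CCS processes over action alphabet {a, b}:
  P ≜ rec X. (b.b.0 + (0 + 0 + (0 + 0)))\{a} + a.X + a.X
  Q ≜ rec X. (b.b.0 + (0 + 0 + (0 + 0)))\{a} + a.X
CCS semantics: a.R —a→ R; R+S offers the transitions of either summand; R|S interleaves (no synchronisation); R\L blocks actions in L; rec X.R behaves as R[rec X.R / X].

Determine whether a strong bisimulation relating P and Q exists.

Reachable graph of P (3 states):
  s0 = rec X. (b.b.0 + (0 + 0 + (0 + 0)))\{a} + a.X + a.X → —a→ s0, —b→ s1
  s1 = (b.0)\{a} → —b→ s2
  s2 = 0\{a} → ·
Reachable graph of Q (3 states):
  t0 = rec X. (b.b.0 + (0 + 0 + (0 + 0)))\{a} + a.X → —a→ t0, —b→ t1
  t1 = (b.0)\{a} → —b→ t2
  t2 = 0\{a} → ·
Bisimilarity quotient blocks:
  B0 = {s0, t0}
  B1 = {s1, t1}
  B2 = {s2, t2}
s0 ∈ B0, t0 ∈ B0 → same block

YES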